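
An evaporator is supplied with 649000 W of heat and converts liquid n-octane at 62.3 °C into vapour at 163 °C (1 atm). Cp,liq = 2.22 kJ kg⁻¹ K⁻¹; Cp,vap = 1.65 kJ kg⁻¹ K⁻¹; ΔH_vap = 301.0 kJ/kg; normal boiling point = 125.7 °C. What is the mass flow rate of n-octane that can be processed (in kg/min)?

ṁ = 77.4 kg/min

Δh = 2.22×(125.7−62.3) + 301.0 + 1.65×(163−125.7) = 503.29 kJ/kg
Q = 649000 W = 649 kJ/s = 38940 kJ/min
ṁ = Q/Δh = 38940 / 503.29 = 77.37 kg/min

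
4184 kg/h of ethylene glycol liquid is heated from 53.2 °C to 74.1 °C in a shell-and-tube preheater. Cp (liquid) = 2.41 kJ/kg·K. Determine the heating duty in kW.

Q = ṁ·Cp·ΔT = 4184 × 2.41 × (74.1 − 53.2) = 210740 kJ/h
Converting: 210740 / 3600 s = 58.54 kW

Q = 58.5 kW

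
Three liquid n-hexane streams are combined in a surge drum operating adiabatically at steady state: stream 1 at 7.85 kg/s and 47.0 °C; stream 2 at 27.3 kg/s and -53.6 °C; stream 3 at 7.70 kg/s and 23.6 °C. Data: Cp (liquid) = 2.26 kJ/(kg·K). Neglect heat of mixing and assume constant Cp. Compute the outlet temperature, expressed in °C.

No heat crosses the boundary, so H_out = H_in.
T_out = Σ ṁᵢCp,ᵢTᵢ / Σ ṁᵢCp,ᵢ
      = -2062.5 / 96.841 = -21.298 °C

T_out = -21.3 °C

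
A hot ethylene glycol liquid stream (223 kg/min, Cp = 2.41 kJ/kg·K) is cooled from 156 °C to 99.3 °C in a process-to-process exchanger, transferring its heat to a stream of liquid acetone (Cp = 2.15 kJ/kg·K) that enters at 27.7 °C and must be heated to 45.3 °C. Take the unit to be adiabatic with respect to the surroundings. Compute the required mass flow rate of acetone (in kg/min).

ṁ_c = 805 kg/min

Heat released by hot stream: Q = 223 × 2.41 × (156 − 99.3) = 30472 kJ/min
Energy balance on cold side (adiabatic exchanger): Q = ṁ_c·Cp_c·(T_c,out − T_c,in)
ṁ_c = 30472 / [2.15 × (45.3 − 27.7)] = 805.29 kg/min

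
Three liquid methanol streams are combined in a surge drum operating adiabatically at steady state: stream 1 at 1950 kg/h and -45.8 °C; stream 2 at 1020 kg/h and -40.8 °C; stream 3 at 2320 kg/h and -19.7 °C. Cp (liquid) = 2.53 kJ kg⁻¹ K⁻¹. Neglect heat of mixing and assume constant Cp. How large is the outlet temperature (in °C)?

T_out = -33.4 °C

No heat crosses the boundary, so H_out = H_in.
T_out = Σ ṁᵢCp,ᵢTᵢ / Σ ṁᵢCp,ᵢ
      = -446870 / 13384 = -33.389 °C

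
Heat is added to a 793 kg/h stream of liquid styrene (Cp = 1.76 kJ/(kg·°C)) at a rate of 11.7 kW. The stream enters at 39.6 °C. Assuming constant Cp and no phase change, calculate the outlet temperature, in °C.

T_out = 69.8 °C

Q = 11.7 kW = 42120 kJ/h
ΔT = Q/(ṁ·Cp) = 42120/(793×1.76) = 30.179 K
T_out = 39.6 + 30.179 = 69.779 °C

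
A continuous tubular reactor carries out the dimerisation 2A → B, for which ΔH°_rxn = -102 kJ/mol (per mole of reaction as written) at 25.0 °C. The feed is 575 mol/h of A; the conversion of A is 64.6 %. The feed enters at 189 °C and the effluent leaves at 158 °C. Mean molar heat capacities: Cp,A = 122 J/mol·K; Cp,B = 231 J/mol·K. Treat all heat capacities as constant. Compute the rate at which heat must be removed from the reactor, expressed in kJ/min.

Q_out = 357 kJ/min

Extent of reaction ξ = 0.646 × 575 / 2 = 185.72 mol/h
Reaction term: ξ·ΔH°_rxn = 185.72 × -102 = -18944 kJ/h
Sensible, feed 189→25 °C: -11505 kJ/h
Outlet flows (mol/h): A 203.55, B 185.72
Sensible, products 25→158 °C: 9008.8 kJ/h
Q = ΔH = -21440 kJ/h = -5.9555 kW
Heat removed = 357.33 kJ/min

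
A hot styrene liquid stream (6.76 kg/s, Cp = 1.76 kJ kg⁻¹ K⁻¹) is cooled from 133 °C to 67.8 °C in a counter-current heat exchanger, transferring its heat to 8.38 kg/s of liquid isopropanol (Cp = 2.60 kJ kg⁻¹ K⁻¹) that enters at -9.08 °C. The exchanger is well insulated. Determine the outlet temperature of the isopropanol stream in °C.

Heat released by hot stream: Q = 6.76 × 1.76 × (133 − 67.8) = 775.72 kJ/s
Energy balance on cold side (adiabatic exchanger): Q = ṁ_c·Cp_c·(T_c,out − T_c,in)
T_c,out = -9.08 + 775.72/(8.38 × 2.60) = 26.523 °C

T_c,out = 26.5 °C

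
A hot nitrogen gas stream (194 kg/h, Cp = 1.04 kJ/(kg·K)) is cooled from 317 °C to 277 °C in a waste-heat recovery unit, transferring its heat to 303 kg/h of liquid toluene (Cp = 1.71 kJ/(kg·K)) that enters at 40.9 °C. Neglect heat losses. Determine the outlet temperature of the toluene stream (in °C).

T_c,out = 56.5 °C

Heat released by hot stream: Q = 194 × 1.04 × (317 − 277) = 8070.4 kJ/h
Energy balance on cold side (adiabatic exchanger): Q = ṁ_c·Cp_c·(T_c,out − T_c,in)
T_c,out = 40.9 + 8070.4/(303 × 1.71) = 56.476 °C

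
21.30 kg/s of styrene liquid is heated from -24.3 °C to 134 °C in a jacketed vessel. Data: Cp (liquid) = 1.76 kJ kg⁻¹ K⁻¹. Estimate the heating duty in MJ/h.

Q = ṁ·Cp·ΔT = 21.30 × 1.76 × (134 − -24.3) = 5934.4 kJ/s
Heating duty = 21364 MJ/h

Q = 21400 MJ/h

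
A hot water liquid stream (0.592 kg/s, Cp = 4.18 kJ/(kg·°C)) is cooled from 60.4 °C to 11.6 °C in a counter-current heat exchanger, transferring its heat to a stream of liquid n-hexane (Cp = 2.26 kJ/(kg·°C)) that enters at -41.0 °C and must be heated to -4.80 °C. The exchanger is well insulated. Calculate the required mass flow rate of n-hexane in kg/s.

Heat released by hot stream: Q = 0.592 × 4.18 × (60.4 − 11.6) = 120.76 kJ/s
Energy balance on cold side (adiabatic exchanger): Q = ṁ_c·Cp_c·(T_c,out − T_c,in)
ṁ_c = 120.76 / [2.26 × (-4.80 − -41.0)] = 1.476 kg/s

ṁ_c = 1.48 kg/s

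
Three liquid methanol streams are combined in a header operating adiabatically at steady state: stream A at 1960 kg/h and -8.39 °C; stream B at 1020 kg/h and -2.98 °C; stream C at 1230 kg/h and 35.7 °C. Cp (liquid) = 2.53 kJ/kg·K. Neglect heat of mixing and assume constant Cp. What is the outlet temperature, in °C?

T_out = 5.80 °C

Adiabatic, steady state ⇒ Σ ṁᵢCp,ᵢ(T_out − Tᵢ) = 0
T_out = Σ ṁᵢCp,ᵢTᵢ / Σ ṁᵢCp,ᵢ
      = 61800 / 10651 = 5.8021 °C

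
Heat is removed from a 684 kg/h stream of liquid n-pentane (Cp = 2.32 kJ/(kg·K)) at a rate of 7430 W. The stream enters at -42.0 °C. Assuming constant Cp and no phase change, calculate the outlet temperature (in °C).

Q = 7430 W = 26748 kJ/h
ΔT = Q/(ṁ·Cp) = 26748/(684×2.32) = 16.856 K
T_out = -42.0 − 16.856 = -58.856 °C

T_out = -58.9 °C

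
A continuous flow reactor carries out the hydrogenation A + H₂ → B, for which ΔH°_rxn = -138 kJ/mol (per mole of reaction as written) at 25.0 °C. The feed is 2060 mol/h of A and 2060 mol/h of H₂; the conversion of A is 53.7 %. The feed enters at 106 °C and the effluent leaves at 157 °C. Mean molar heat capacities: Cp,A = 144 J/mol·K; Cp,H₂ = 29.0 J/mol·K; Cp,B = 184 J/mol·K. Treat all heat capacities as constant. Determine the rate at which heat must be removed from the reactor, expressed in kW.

Extent of reaction ξ = 0.537 × 2060 = 1106.2 mol/h
Reaction term: ξ·ΔH°_rxn = 1106.2 × -138 = -152660 kJ/h
Sensible, feed 106→25 °C: -28867 kJ/h
Outlet flows (mol/h): A 953.78, H₂ 953.78, B 1106.2
Sensible, products 25→157 °C: 48648 kJ/h
Q = ΔH = -132880 kJ/h = -36.91 kW
Heat removed = 36.91 kW

Q_out = 36.9 kW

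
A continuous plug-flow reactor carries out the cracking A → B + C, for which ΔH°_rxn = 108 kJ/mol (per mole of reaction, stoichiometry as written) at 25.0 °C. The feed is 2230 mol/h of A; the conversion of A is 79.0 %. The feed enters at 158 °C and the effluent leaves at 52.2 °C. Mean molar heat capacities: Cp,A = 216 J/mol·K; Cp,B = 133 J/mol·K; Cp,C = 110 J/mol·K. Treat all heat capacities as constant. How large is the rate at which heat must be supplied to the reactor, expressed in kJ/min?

Extent of reaction ξ = 0.790 × 2230 = 1761.7 mol/h
Reaction term: ξ·ΔH°_rxn = 1761.7 × 108 = 190260 kJ/h
Sensible, feed 158→25 °C: -64063 kJ/h
Outlet flows (mol/h): A 468.3, B 1761.7, C 1761.7
Sensible, products 25→52.2 °C: 14395 kJ/h
Q = ΔH = 140600 kJ/h = 39.054 kW
Heat supplied = 2343.3 kJ/min

Q_in = 2340 kJ/min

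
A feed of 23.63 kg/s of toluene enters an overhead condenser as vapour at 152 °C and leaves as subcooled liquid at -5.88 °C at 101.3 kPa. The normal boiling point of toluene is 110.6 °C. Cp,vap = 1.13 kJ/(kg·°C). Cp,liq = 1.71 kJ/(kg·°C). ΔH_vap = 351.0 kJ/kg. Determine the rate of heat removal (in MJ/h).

Q_c = 50800 MJ/h

vapour 152→110.6 °C: -46.782 kJ/kg
condensation at 110.6 °C: -351 kJ/kg
liquid 110.6→-5.88 °C: -199.18 kJ/kg
Δh = -46.782 + -351 + -199.18 = -596.96 kJ/kg
Q = ṁ·Δh = 23.63 kg/s × -596.96 kJ/kg = -14106 kJ/s
|Q| = 14106 kW = 50782 MJ/h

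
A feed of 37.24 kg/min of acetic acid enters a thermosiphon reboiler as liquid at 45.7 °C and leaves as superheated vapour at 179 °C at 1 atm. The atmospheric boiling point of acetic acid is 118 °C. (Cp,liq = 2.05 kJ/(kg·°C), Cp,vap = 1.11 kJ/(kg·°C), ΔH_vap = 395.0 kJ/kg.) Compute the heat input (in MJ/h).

liquid 45.7→118 °C: 148.21 kJ/kg
vaporisation at 118 °C: 395 kJ/kg
vapour 118→179 °C: 67.71 kJ/kg
Δh = 148.21 + 395 + 67.71 = 610.92 kJ/kg
Q = ṁ·Δh = 37.24 kg/min × 610.92 kJ/kg = 22751 kJ/min
|Q| = 379.18 kW = 1365.1 MJ/h

Q = 1370 MJ/h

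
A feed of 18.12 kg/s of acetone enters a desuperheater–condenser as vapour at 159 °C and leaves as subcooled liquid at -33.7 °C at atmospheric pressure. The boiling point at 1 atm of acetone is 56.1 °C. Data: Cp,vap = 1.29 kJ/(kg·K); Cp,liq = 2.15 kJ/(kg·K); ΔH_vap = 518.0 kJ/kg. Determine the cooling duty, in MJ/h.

Q_c = 55000 MJ/h

vapour 159→56.1 °C: -132.74 kJ/kg
condensation at 56.1 °C: -518 kJ/kg
liquid 56.1→-33.7 °C: -193.07 kJ/kg
Δh = -132.74 + -518 + -193.07 = -843.81 kJ/kg
Q = ṁ·Δh = 18.12 kg/s × -843.81 kJ/kg = -15290 kJ/s
|Q| = 15290 kW = 55043 MJ/h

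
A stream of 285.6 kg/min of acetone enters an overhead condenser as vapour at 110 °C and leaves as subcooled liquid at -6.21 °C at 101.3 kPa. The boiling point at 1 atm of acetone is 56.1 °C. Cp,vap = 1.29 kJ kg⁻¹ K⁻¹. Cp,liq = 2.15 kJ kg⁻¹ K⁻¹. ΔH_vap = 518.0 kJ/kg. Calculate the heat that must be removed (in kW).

vapour 110→56.1 °C: -69.531 kJ/kg
condensation at 56.1 °C: -518 kJ/kg
liquid 56.1→-6.21 °C: -133.97 kJ/kg
Δh = -69.531 + -518 + -133.97 = -721.5 kJ/kg
Q = ṁ·Δh = 285.6 kg/min × -721.5 kJ/kg = -206060 kJ/min
|Q| = 3434.3 kW

Q_c = 3430 kW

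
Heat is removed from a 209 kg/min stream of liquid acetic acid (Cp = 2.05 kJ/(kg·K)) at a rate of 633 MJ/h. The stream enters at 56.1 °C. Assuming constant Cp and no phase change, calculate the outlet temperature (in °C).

T_out = 31.5 °C

Q = 633 MJ/h = 10550 kJ/min
ΔT = Q/(ṁ·Cp) = 10550/(209×2.05) = 24.624 K
T_out = 56.1 − 24.624 = 31.476 °C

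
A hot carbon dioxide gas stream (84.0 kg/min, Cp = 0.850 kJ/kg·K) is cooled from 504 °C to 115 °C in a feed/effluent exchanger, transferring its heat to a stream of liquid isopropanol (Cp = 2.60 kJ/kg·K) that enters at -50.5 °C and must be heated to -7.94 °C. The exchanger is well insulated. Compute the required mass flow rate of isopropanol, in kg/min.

Heat released by hot stream: Q = 84.0 × 0.850 × (504 − 115) = 27775 kJ/min
Energy balance on cold side (adiabatic exchanger): Q = ṁ_c·Cp_c·(T_c,out − T_c,in)
ṁ_c = 27775 / [2.60 × (-7.94 − -50.5)] = 251 kg/min

ṁ_c = 251 kg/min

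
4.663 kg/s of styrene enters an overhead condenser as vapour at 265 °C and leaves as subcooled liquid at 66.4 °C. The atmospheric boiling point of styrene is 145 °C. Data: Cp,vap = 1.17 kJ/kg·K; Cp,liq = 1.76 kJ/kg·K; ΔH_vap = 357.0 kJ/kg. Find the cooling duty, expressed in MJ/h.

vapour 265→145 °C: -140.4 kJ/kg
condensation at 145 °C: -357 kJ/kg
liquid 145→66.4 °C: -138.34 kJ/kg
Δh = -140.4 + -357 + -138.34 = -635.74 kJ/kg
Q = ṁ·Δh = 4.663 kg/s × -635.74 kJ/kg = -2964.4 kJ/s
|Q| = 2964.4 kW = 10672 MJ/h

Q_c = 10700 MJ/h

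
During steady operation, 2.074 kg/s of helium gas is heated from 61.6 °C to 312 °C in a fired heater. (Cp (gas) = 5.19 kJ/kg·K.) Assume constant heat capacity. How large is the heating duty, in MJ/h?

Q = ṁ·Cp·ΔT = 2.074 × 5.19 × (312 − 61.6) = 2695.3 kJ/s
Heating duty = 9703.2 MJ/h

Q = 9700 MJ/h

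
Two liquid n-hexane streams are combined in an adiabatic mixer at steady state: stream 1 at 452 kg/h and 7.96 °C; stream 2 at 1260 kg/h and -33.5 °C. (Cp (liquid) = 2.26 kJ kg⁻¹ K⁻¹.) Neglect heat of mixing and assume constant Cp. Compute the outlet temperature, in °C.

Energy balance with Q = 0: Σ ṁᵢCp,ᵢ(T_out − Tᵢ) = 0
T_out = Σ ṁᵢCp,ᵢTᵢ / Σ ṁᵢCp,ᵢ
      = -87263 / 3869.1 = -22.554 °C

T_out = -22.6 °C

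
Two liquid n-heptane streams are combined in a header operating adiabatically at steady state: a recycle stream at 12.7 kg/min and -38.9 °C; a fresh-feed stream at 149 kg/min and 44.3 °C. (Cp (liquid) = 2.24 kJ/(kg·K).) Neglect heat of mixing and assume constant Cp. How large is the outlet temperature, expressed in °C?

T_out = 37.8 °C

Adiabatic, steady state ⇒ Σ ṁᵢCp,ᵢ(T_out − Tᵢ) = 0
T_out = Σ ṁᵢCp,ᵢTᵢ / Σ ṁᵢCp,ᵢ
      = 13679 / 362.21 = 37.765 °C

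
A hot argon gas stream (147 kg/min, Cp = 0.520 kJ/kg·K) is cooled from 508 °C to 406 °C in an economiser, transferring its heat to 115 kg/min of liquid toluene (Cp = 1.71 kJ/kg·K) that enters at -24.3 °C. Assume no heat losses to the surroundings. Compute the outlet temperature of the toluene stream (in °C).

T_c,out = 15.3 °C

Heat released by hot stream: Q = 147 × 0.520 × (508 − 406) = 7796.9 kJ/min
Energy balance on cold side (adiabatic exchanger): Q = ṁ_c·Cp_c·(T_c,out − T_c,in)
T_c,out = -24.3 + 7796.9/(115 × 1.71) = 15.349 °C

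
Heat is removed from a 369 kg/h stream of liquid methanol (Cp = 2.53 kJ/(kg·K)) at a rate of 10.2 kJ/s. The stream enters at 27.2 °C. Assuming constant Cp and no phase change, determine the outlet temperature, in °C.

T_out = -12.1 °C

Q = 10.2 kJ/s = 36720 kJ/h
ΔT = Q/(ṁ·Cp) = 36720/(369×2.53) = 39.333 K
T_out = 27.2 − 39.333 = -12.133 °C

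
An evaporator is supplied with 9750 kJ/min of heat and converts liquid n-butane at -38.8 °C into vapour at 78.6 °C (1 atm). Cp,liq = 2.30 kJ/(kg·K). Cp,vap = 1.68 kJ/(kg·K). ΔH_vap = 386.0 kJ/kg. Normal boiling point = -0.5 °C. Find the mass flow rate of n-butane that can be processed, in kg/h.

ṁ = 964 kg/h

Δh = 2.30×(-0.5−-38.8) + 386.0 + 1.68×(78.6−-0.5) = 606.98 kJ/kg
Q = 9750 kJ/min = 162.5 kJ/s = 585000 kJ/h
ṁ = Q/Δh = 585000 / 606.98 = 963.79 kg/h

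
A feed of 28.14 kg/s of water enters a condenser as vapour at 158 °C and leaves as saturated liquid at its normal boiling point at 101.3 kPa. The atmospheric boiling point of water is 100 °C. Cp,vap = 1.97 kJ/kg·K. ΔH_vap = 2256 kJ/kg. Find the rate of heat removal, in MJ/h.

vapour 158→100 °C: -114.26 kJ/kg
condensation at 100 °C: -2256 kJ/kg
Δh = -114.26 + -2256 = -2370.3 kJ/kg
Q = ṁ·Δh = 28.14 kg/s × -2370.3 kJ/kg = -66699 kJ/s
|Q| = 66699 kW = 240120 MJ/h

Q_c = 240000 MJ/h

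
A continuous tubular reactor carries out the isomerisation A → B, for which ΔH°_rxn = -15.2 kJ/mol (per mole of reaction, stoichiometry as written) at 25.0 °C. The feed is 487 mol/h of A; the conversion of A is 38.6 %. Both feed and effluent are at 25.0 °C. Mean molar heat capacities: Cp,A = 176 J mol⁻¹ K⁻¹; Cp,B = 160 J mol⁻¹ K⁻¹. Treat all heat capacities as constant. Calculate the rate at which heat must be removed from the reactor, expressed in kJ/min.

Q_out = 47.6 kJ/min

Extent of reaction ξ = 0.386 × 487 = 187.98 mol/h
Reaction term: ξ·ΔH°_rxn = 187.98 × -15.2 = -2857.3 kJ/h
Q = ΔH = -2857.3 kJ/h = -0.7937 kW
Heat removed = 47.622 kJ/min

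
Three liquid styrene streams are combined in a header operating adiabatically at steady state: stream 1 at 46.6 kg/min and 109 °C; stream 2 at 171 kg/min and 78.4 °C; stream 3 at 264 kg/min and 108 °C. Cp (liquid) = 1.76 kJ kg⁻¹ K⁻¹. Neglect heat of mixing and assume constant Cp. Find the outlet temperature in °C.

T_out = 97.6 °C

Adiabatic, steady state ⇒ Σ ṁᵢCp,ᵢ(T_out − Tᵢ) = 0
T_out = Σ ṁᵢCp,ᵢTᵢ / Σ ṁᵢCp,ᵢ
      = 82716 / 847.62 = 97.587 °C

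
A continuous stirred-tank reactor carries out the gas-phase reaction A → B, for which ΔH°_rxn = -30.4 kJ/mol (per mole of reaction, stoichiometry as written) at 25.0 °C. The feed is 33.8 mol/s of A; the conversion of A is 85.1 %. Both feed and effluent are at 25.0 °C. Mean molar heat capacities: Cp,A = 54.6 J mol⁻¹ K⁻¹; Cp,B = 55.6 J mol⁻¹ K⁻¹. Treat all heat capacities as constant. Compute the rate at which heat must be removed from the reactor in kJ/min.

Q_out = 52500 kJ/min

Extent of reaction ξ = 0.851 × 33.8 = 28.764 mol/s
Reaction term: ξ·ΔH°_rxn = 28.764 × -30.4 = -874.42 kJ/s
Q = ΔH = -874.42 kJ/s = -874.42 kW
Heat removed = 52465 kJ/min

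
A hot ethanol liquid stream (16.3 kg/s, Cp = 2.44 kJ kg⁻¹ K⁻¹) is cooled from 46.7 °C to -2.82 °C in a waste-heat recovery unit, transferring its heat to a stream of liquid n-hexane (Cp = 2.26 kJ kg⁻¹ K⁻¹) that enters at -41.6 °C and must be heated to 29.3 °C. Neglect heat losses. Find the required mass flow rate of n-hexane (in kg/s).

Heat released by hot stream: Q = 16.3 × 2.44 × (46.7 − -2.82) = 1969.5 kJ/s
Energy balance on cold side (adiabatic exchanger): Q = ṁ_c·Cp_c·(T_c,out − T_c,in)
ṁ_c = 1969.5 / [2.26 × (29.3 − -41.6)] = 12.291 kg/s

ṁ_c = 12.3 kg/s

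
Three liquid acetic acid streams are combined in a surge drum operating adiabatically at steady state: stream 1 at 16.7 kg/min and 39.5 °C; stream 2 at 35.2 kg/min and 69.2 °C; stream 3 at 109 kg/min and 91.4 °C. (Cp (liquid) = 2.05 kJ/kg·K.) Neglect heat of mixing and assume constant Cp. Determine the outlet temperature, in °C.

T_out = 81.2 °C

Adiabatic, steady state ⇒ Σ ṁᵢCp,ᵢ(T_out − Tᵢ) = 0
T_out = Σ ṁᵢCp,ᵢTᵢ / Σ ṁᵢCp,ᵢ
      = 26769 / 329.84 = 81.157 °C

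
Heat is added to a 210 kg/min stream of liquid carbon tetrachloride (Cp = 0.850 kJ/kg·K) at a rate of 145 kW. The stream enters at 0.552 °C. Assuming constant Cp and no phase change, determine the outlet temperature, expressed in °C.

Q = 145 kW = 8700 kJ/min
ΔT = Q/(ṁ·Cp) = 8700/(210×0.850) = 48.739 K
T_out = 0.552 + 48.739 = 49.291 °C

T_out = 49.3 °C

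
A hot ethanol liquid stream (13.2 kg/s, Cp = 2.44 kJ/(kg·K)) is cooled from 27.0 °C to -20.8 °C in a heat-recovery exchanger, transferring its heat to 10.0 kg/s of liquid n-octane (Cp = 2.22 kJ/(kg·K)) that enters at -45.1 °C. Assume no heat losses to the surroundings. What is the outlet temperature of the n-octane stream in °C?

Heat released by hot stream: Q = 13.2 × 2.44 × (27.0 − -20.8) = 1539.5 kJ/s
Energy balance on cold side (adiabatic exchanger): Q = ṁ_c·Cp_c·(T_c,out − T_c,in)
T_c,out = -45.1 + 1539.5/(10.0 × 2.22) = 24.249 °C

T_c,out = 24.2 °C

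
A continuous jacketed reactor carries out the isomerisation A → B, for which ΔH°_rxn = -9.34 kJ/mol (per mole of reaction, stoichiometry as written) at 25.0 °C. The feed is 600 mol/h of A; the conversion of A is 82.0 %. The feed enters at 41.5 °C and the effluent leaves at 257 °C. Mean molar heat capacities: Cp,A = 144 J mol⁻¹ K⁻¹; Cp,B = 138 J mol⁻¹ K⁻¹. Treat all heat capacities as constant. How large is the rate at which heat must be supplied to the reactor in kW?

Extent of reaction ξ = 0.820 × 600 = 492 mol/h
Reaction term: ξ·ΔH°_rxn = 492 × -9.34 = -4595.3 kJ/h
Sensible, feed 41.5→25 °C: -1425.6 kJ/h
Outlet flows (mol/h): A 108, B 492
Sensible, products 25→257 °C: 19360 kJ/h
Q = ΔH = 13339 kJ/h = 3.7053 kW
Heat supplied = 3.7053 kW

Q_in = 3.71 kW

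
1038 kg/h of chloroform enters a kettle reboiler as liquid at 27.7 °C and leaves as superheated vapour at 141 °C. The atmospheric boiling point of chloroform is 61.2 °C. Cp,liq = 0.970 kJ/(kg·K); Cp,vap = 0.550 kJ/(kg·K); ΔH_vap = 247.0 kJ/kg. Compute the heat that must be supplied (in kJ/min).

liquid 27.7→61.2 °C: 32.495 kJ/kg
vaporisation at 61.2 °C: 247 kJ/kg
vapour 61.2→141 °C: 43.89 kJ/kg
Δh = 32.495 + 247 + 43.89 = 323.38 kJ/kg
Q = ṁ·Δh = 1038 kg/h × 323.38 kJ/kg = 335670 kJ/h
|Q| = 93.243 kW = 5594.6 kJ/min

Q = 5590 kJ/min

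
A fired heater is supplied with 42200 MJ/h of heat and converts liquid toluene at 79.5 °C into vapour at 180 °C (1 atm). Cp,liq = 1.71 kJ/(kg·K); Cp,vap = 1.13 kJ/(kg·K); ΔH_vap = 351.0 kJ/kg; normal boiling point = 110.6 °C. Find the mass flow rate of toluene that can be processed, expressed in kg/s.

ṁ = 24.3 kg/s

Δh = 1.71×(110.6−79.5) + 351.0 + 1.13×(180−110.6) = 482.6 kJ/kg
Q = 42200 MJ/h = 11722 kJ/s = 11722 kJ/s
ṁ = Q/Δh = 11722 / 482.6 = 24.29 kg/s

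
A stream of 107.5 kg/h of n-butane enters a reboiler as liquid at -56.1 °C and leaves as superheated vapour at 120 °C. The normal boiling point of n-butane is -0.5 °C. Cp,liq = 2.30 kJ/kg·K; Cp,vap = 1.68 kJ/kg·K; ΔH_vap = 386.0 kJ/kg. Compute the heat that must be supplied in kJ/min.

liquid -56.1→-0.5 °C: 127.88 kJ/kg
vaporisation at -0.5 °C: 386 kJ/kg
vapour -0.5→120 °C: 202.44 kJ/kg
Δh = 127.88 + 386 + 202.44 = 716.32 kJ/kg
Q = ṁ·Δh = 107.5 kg/h × 716.32 kJ/kg = 77004 kJ/h
|Q| = 21.39 kW = 1283.4 kJ/min

Q = 1280 kJ/min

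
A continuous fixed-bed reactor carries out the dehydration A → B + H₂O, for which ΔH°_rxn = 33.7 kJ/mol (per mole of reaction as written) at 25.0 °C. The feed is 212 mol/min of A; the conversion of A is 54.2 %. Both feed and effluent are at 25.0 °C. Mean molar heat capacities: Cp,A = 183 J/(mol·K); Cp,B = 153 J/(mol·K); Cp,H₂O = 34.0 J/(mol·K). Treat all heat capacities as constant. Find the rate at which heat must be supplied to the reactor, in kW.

Extent of reaction ξ = 0.542 × 212 = 114.9 mol/min
Reaction term: ξ·ΔH°_rxn = 114.9 × 33.7 = 3872.3 kJ/min
Q = ΔH = 3872.3 kJ/min = 64.538 kW
Heat supplied = 64.538 kW

Q_in = 64.5 kW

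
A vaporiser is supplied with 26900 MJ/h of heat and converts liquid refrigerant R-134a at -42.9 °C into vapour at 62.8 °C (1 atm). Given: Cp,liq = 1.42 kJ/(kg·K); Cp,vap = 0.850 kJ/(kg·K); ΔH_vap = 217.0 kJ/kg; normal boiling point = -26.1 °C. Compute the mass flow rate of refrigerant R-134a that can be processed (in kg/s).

Δh = 1.42×(-26.1−-42.9) + 217.0 + 0.850×(62.8−-26.1) = 316.42 kJ/kg
Q = 26900 MJ/h = 7472.2 kJ/s = 7472.2 kJ/s
ṁ = Q/Δh = 7472.2 / 316.42 = 23.615 kg/s

ṁ = 23.6 kg/s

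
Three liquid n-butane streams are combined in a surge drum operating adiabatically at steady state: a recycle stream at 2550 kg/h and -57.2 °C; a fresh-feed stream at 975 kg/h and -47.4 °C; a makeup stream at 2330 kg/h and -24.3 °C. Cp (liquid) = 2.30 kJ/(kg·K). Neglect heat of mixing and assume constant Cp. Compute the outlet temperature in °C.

T_out = -42.5 °C

Adiabatic, steady state ⇒ Σ ṁᵢCp,ᵢ(T_out − Tᵢ) = 0
T_out = Σ ṁᵢCp,ᵢTᵢ / Σ ṁᵢCp,ᵢ
      = -572000 / 13466 = -42.475 °C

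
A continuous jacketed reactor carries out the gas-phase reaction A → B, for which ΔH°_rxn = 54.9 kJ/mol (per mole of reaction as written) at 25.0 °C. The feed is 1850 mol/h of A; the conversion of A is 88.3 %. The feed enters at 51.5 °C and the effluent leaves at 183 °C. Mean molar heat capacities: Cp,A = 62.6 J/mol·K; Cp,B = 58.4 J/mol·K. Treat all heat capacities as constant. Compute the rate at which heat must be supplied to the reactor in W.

Q_in = 28800 W

Extent of reaction ξ = 0.883 × 1850 = 1633.5 mol/h
Reaction term: ξ·ΔH°_rxn = 1633.5 × 54.9 = 89682 kJ/h
Sensible, feed 51.5→25 °C: -3069 kJ/h
Outlet flows (mol/h): A 216.45, B 1633.5
Sensible, products 25→183 °C: 17214 kJ/h
Q = ΔH = 103830 kJ/h = 28.841 kW
Heat supplied = 28841 W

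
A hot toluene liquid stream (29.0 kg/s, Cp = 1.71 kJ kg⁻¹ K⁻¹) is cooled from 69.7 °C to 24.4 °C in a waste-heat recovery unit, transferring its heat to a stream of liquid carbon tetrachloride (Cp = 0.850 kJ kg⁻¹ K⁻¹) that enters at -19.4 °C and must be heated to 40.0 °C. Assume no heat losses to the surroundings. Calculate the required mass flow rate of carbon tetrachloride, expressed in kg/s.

ṁ_c = 44.5 kg/s

Heat released by hot stream: Q = 29.0 × 1.71 × (69.7 − 24.4) = 2246.4 kJ/s
Energy balance on cold side (adiabatic exchanger): Q = ṁ_c·Cp_c·(T_c,out − T_c,in)
ṁ_c = 2246.4 / [0.850 × (40.0 − -19.4)] = 44.493 kg/s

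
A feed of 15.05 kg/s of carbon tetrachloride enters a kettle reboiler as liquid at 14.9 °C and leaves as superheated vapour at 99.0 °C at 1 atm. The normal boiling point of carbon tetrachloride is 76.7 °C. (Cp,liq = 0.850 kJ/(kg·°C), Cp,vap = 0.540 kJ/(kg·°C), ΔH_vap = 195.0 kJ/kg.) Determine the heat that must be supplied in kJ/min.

liquid 14.9→76.7 °C: 52.53 kJ/kg
vaporisation at 76.7 °C: 195 kJ/kg
vapour 76.7→99.0 °C: 12.042 kJ/kg
Δh = 52.53 + 195 + 12.042 = 259.57 kJ/kg
Q = ṁ·Δh = 15.05 kg/s × 259.57 kJ/kg = 3906.6 kJ/s
|Q| = 3906.6 kW = 234390 kJ/min

Q = 234000 kJ/min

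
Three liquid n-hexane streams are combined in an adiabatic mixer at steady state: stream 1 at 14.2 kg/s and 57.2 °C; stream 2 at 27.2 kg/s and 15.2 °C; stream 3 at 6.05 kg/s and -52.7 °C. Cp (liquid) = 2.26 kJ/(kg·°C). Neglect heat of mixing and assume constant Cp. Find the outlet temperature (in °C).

T_out = 19.1 °C

Adiabatic, steady state ⇒ Σ ṁᵢCp,ᵢ(T_out − Tᵢ) = 0
T_out = Σ ṁᵢCp,ᵢTᵢ / Σ ṁᵢCp,ᵢ
      = 2049.5 / 107.24 = 19.112 °C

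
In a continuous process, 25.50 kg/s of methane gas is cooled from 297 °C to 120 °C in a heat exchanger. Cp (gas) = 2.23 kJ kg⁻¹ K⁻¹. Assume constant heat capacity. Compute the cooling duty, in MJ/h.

Q_c = 36200 MJ/h

Q = ṁ·Cp·ΔT = 25.50 × 2.23 × (120 − 297) = -10065 kJ/s
Cooling duty = 36234 MJ/h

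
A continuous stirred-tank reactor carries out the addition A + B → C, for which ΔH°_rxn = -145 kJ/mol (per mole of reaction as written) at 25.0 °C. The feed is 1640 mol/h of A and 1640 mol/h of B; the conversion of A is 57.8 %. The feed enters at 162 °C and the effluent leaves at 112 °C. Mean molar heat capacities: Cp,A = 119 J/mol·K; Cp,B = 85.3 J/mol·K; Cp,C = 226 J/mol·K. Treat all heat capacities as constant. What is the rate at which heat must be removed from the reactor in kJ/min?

Extent of reaction ξ = 0.578 × 1640 = 947.92 mol/h
Reaction term: ξ·ΔH°_rxn = 947.92 × -145 = -137450 kJ/h
Sensible, feed 162→25 °C: -45902 kJ/h
Outlet flows (mol/h): A 692.08, B 692.08, C 947.92
Sensible, products 25→112 °C: 30939 kJ/h
Q = ΔH = -152410 kJ/h = -42.337 kW
Heat removed = 2540.2 kJ/min

Q_out = 2540 kJ/min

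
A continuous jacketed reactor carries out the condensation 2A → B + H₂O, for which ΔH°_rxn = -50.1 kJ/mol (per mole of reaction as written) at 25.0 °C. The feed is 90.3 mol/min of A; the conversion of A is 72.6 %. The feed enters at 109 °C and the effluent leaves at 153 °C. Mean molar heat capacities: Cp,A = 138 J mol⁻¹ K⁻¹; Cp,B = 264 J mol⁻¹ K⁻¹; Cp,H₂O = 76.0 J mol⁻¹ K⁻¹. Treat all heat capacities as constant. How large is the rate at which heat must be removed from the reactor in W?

Q_out = 13800 W

Extent of reaction ξ = 0.726 × 90.3 / 2 = 32.779 mol/min
Reaction term: ξ·ΔH°_rxn = 32.779 × -50.1 = -1642.2 kJ/min
Sensible, feed 109→25 °C: -1046.8 kJ/min
Outlet flows (mol/min): A 24.742, B 32.779, H₂O 32.779
Sensible, products 25→153 °C: 1863.6 kJ/min
Q = ΔH = -825.4 kJ/min = -13.757 kW
Heat removed = 13757 W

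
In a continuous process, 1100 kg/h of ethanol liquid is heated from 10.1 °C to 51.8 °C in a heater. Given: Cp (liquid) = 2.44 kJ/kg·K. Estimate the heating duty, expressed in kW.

Q = 31.1 kW

Q = ṁ·Cp·ΔT = 1100 × 2.44 × (51.8 − 10.1) = 111920 kJ/h
Converting: 111920 / 3600 s = 31.09 kW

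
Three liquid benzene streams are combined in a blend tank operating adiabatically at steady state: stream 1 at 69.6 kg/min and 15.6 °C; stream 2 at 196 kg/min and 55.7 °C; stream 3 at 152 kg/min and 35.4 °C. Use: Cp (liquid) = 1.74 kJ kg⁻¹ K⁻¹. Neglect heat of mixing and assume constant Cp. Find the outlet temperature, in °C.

No heat crosses the boundary, so H_out = H_in.
Σ ṁᵢCp,ᵢTᵢ = 69.6×1.74×15.6 + 196×1.74×55.7 + 152×1.74×35.4 = 30248
Σ ṁᵢCp,ᵢ = 69.6×1.74 + 196×1.74 + 152×1.74 = 726.62
T_out = 30248 / 726.62 = 41.628 °C

T_out = 41.6 °C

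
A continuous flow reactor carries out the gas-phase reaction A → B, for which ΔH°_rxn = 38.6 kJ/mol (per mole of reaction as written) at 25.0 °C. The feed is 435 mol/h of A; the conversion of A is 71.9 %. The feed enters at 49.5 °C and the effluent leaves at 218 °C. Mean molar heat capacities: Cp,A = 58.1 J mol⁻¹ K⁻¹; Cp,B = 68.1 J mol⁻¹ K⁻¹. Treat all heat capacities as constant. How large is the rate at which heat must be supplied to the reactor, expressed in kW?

Q_in = 4.70 kW

Extent of reaction ξ = 0.719 × 435 = 312.76 mol/h
Reaction term: ξ·ΔH°_rxn = 312.76 × 38.6 = 12073 kJ/h
Sensible, feed 49.5→25 °C: -619.2 kJ/h
Outlet flows (mol/h): A 122.24, B 312.76
Sensible, products 25→218 °C: 5481.4 kJ/h
Q = ΔH = 16935 kJ/h = 4.7042 kW
Heat supplied = 4.7042 kW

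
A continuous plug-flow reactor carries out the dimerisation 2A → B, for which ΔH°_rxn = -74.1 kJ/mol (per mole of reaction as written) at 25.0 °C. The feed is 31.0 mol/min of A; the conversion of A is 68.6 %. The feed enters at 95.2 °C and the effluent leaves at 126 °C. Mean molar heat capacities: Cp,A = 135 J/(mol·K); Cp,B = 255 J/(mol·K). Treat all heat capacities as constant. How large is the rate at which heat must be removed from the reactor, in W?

Extent of reaction ξ = 0.686 × 31.0 / 2 = 10.633 mol/min
Reaction term: ξ·ΔH°_rxn = 10.633 × -74.1 = -787.91 kJ/min
Sensible, feed 95.2→25 °C: -293.79 kJ/min
Outlet flows (mol/min): A 9.734, B 10.633
Sensible, products 25→126 °C: 406.58 kJ/min
Q = ΔH = -675.12 kJ/min = -11.252 kW
Heat removed = 11252 W

Q_out = 11300 W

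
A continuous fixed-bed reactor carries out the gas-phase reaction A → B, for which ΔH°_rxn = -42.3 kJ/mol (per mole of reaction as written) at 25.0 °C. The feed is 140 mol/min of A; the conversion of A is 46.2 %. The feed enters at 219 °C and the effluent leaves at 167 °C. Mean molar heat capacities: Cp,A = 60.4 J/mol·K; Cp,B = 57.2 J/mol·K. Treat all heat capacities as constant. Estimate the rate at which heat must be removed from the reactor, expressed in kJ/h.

Extent of reaction ξ = 0.462 × 140 = 64.68 mol/min
Reaction term: ξ·ΔH°_rxn = 64.68 × -42.3 = -2736 kJ/min
Sensible, feed 219→25 °C: -1640.5 kJ/min
Outlet flows (mol/min): A 75.32, B 64.68
Sensible, products 25→167 °C: 1171.4 kJ/min
Q = ΔH = -3205.1 kJ/min = -53.418 kW
Heat removed = 192300 kJ/h

Q_out = 192000 kJ/h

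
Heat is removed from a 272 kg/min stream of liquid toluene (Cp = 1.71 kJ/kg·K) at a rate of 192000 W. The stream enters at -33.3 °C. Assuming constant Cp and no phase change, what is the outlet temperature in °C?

Q = 192000 W = 11520 kJ/min
ΔT = Q/(ṁ·Cp) = 11520/(272×1.71) = 24.768 K
T_out = -33.3 − 24.768 = -58.068 °C

T_out = -58.1 °C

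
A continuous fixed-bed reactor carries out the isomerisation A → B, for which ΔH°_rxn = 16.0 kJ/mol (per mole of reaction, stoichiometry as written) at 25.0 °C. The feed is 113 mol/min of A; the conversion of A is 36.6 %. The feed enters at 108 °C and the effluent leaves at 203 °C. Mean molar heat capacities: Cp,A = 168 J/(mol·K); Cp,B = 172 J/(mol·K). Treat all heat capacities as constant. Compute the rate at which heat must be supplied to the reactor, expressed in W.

Q_in = 41600 W

Extent of reaction ξ = 0.366 × 113 = 41.358 mol/min
Reaction term: ξ·ΔH°_rxn = 41.358 × 16.0 = 661.73 kJ/min
Sensible, feed 108→25 °C: -1575.7 kJ/min
Outlet flows (mol/min): A 71.642, B 41.358
Sensible, products 25→203 °C: 3408.6 kJ/min
Q = ΔH = 2494.7 kJ/min = 41.578 kW
Heat supplied = 41578 W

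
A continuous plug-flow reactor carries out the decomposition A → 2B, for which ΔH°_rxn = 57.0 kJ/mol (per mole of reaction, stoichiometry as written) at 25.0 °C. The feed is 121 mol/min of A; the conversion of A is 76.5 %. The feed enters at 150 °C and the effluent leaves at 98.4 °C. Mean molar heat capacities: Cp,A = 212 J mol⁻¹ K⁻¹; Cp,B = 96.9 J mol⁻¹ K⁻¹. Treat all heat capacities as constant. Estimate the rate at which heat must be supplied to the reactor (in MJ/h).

Extent of reaction ξ = 0.765 × 121 = 92.565 mol/min
Reaction term: ξ·ΔH°_rxn = 92.565 × 57.0 = 5276.2 kJ/min
Sensible, feed 150→25 °C: -3206.5 kJ/min
Outlet flows (mol/min): A 28.435, B 185.13
Sensible, products 25→98.4 °C: 1759.2 kJ/min
Q = ΔH = 3828.9 kJ/min = 63.815 kW
Heat supplied = 229.73 MJ/h

Q_in = 230 MJ/h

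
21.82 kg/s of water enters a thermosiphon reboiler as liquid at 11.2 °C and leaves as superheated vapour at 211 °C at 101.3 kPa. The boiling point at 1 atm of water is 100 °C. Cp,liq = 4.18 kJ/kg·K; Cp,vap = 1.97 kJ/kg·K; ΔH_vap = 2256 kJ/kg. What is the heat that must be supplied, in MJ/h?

liquid 11.2→100 °C: 371.18 kJ/kg
vaporisation at 100 °C: 2256 kJ/kg
vapour 100→211 °C: 218.67 kJ/kg
Δh = 371.18 + 2256 + 218.67 = 2845.9 kJ/kg
Q = ṁ·Δh = 21.82 kg/s × 2845.9 kJ/kg = 62097 kJ/s
|Q| = 62097 kW = 223550 MJ/h

Q = 224000 MJ/h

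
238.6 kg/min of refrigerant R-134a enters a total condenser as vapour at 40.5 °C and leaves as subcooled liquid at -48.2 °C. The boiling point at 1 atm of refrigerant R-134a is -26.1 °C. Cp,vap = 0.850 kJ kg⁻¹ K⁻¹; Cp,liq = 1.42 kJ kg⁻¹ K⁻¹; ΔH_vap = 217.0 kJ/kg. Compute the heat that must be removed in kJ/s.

Q_c = 1210 kJ/s

vapour 40.5→-26.1 °C: -56.61 kJ/kg
condensation at -26.1 °C: -217 kJ/kg
liquid -26.1→-48.2 °C: -31.382 kJ/kg
Δh = -56.61 + -217 + -31.382 = -304.99 kJ/kg
Q = ṁ·Δh = 238.6 kg/min × -304.99 kJ/kg = -72771 kJ/min
|Q| = 1212.9 kW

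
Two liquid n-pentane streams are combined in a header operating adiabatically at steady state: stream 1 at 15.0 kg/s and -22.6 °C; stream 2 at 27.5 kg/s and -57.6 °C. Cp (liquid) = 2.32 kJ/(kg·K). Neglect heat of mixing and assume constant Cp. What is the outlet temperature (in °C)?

T_out = -45.2 °C

No heat crosses the boundary, so H_out = H_in.
Σ ṁᵢCp,ᵢTᵢ = 15.0×2.32×-22.6 + 27.5×2.32×-57.6 = -4461.4
Σ ṁᵢCp,ᵢ = 15.0×2.32 + 27.5×2.32 = 98.6
T_out = -4461.4 / 98.6 = -45.247 °C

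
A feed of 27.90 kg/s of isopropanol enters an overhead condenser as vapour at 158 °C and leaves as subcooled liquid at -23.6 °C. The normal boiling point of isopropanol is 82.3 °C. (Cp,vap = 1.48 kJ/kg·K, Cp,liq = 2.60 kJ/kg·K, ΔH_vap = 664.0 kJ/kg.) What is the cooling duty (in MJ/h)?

vapour 158→82.3 °C: -112.04 kJ/kg
condensation at 82.3 °C: -664 kJ/kg
liquid 82.3→-23.6 °C: -275.34 kJ/kg
Δh = -112.04 + -664 + -275.34 = -1051.4 kJ/kg
Q = ṁ·Δh = 27.90 kg/s × -1051.4 kJ/kg = -29333 kJ/s
|Q| = 29333 kW = 105600 MJ/h

Q_c = 106000 MJ/h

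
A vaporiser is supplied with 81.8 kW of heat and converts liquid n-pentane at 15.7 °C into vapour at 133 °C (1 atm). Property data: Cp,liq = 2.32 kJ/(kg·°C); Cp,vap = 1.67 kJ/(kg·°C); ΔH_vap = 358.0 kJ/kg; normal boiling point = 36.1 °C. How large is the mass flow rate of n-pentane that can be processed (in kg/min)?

Δh = 2.32×(36.1−15.7) + 358.0 + 1.67×(133−36.1) = 567.15 kJ/kg
Q = 81.8 kW = 81.8 kJ/s = 4908 kJ/min
ṁ = Q/Δh = 4908 / 567.15 = 8.6538 kg/min

ṁ = 8.65 kg/min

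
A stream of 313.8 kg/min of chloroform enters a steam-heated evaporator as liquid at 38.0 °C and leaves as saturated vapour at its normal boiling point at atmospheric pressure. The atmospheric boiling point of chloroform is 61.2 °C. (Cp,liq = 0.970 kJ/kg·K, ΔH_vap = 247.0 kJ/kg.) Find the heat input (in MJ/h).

liquid 38.0→61.2 °C: 22.504 kJ/kg
vaporisation at 61.2 °C: 247 kJ/kg
Δh = 22.504 + 247 = 269.5 kJ/kg
Q = ṁ·Δh = 313.8 kg/min × 269.5 kJ/kg = 84570 kJ/min
|Q| = 1409.5 kW = 5074.2 MJ/h

Q = 5070 MJ/h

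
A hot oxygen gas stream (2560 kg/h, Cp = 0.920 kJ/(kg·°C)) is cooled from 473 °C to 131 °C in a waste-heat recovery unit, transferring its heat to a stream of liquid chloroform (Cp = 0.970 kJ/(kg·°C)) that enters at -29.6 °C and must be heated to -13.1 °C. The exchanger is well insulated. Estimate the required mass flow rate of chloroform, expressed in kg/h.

Heat released by hot stream: Q = 2560 × 0.920 × (473 − 131) = 805480 kJ/h
Energy balance on cold side (adiabatic exchanger): Q = ṁ_c·Cp_c·(T_c,out − T_c,in)
ṁ_c = 805480 / [0.970 × (-13.1 − -29.6)] = 50327 kg/h

ṁ_c = 50300 kg/h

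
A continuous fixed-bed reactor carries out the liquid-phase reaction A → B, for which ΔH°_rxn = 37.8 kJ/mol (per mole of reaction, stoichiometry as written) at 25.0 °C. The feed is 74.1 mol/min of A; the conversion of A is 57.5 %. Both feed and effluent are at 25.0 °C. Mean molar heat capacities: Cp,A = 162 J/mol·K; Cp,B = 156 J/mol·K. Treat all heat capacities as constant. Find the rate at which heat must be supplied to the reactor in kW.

Q_in = 26.8 kW

Extent of reaction ξ = 0.575 × 74.1 = 42.607 mol/min
Reaction term: ξ·ΔH°_rxn = 42.607 × 37.8 = 1610.6 kJ/min
Q = ΔH = 1610.6 kJ/min = 26.843 kW
Heat supplied = 26.843 kW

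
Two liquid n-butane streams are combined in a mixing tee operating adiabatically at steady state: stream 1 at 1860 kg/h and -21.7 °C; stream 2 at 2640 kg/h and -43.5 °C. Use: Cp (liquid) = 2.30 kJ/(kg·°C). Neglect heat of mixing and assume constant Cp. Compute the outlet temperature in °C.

T_out = -34.5 °C

No heat crosses the boundary, so H_out = H_in.
T_out = Σ ṁᵢCp,ᵢTᵢ / Σ ṁᵢCp,ᵢ
      = -356960 / 10350 = -34.489 °C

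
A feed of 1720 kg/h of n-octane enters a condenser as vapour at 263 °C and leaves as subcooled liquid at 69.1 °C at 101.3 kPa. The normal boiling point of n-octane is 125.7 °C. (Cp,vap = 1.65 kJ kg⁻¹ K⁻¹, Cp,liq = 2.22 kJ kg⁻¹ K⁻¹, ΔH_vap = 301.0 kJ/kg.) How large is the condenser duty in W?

vapour 263→125.7 °C: -226.55 kJ/kg
condensation at 125.7 °C: -301 kJ/kg
liquid 125.7→69.1 °C: -125.65 kJ/kg
Δh = -226.55 + -301 + -125.65 = -653.2 kJ/kg
Q = ṁ·Δh = 1720 kg/h × -653.2 kJ/kg = -1.1235e+06 kJ/h
|Q| = 312.08 kW = 312080 W

Q_c = 312000 W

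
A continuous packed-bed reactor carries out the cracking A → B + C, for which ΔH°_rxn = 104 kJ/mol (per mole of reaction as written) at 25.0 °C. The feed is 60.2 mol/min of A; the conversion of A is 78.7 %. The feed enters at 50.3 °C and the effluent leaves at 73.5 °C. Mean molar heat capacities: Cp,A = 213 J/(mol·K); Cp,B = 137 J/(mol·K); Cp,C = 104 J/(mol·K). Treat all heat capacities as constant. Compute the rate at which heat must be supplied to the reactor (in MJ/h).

Q_in = 317 MJ/h

Extent of reaction ξ = 0.787 × 60.2 = 47.377 mol/min
Reaction term: ξ·ΔH°_rxn = 47.377 × 104 = 4927.2 kJ/min
Sensible, feed 50.3→25 °C: -324.41 kJ/min
Outlet flows (mol/min): A 12.823, B 47.377, C 47.377
Sensible, products 25→73.5 °C: 686.23 kJ/min
Q = ΔH = 5289.1 kJ/min = 88.151 kW
Heat supplied = 317.34 MJ/h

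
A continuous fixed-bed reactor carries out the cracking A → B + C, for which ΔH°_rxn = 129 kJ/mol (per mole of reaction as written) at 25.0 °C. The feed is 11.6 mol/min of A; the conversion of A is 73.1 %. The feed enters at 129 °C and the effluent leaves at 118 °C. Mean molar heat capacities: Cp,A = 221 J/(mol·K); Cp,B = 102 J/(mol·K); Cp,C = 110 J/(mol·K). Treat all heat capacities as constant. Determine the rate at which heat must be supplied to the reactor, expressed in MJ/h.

Q_in = 63.5 MJ/h

Extent of reaction ξ = 0.731 × 11.6 = 8.4796 mol/min
Reaction term: ξ·ΔH°_rxn = 8.4796 × 129 = 1093.9 kJ/min
Sensible, feed 129→25 °C: -266.61 kJ/min
Outlet flows (mol/min): A 3.1204, B 8.4796, C 8.4796
Sensible, products 25→118 °C: 231.32 kJ/min
Q = ΔH = 1058.6 kJ/min = 17.643 kW
Heat supplied = 63.514 MJ/h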